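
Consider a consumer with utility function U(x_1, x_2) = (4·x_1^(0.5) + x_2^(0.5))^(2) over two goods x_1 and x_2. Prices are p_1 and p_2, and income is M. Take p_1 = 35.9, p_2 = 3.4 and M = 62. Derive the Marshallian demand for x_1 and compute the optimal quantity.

x_1* = 1.0404

MRS = MU_x_1/MU_x_2 = 4·(x_2/x_1)^(0.5). Set equal to p_1/p_2.
Hence x_2/x_1 = ((1/4)·p_1/p_2)^(1/(0.5)), i.e. raised to the 2 power.
Substitute x_2 = (x_2/x_1)·x_1 into the budget: x_1* = M/(p_1 + p_2·(x_2/x_1)).
Numerically x_2/x_1 = 6.968047, so x_1* = 62/(35.9 + 3.4·6.968047) = 1.0404.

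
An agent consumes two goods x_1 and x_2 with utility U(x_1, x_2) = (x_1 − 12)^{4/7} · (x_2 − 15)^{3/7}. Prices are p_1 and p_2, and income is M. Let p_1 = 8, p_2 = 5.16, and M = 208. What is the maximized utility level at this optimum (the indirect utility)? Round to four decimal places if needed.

V = 2.6365

Discretionary income = 208 − 12·8 − 15·5.16 = 34.6; x_1* = 12 + 4/7·34.6/8 = 14.4714; x_2* = 15 + 3/7·34.6/5.16 = 17.8738.
Utility at the optimum: U(14.4714, 17.8738) = 2.6365.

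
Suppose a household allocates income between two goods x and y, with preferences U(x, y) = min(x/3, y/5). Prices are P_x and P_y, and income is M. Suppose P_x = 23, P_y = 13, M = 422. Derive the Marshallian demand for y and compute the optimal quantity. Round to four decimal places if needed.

Demand: x*(P_x,P_y,M) = 3·M/(3·P_x + 5·P_y), y* = 5·M/(3·P_x + 5·P_y).
Here 3·23 + 5·13 = 134, giving y* = 15.7463.

y* = 15.7463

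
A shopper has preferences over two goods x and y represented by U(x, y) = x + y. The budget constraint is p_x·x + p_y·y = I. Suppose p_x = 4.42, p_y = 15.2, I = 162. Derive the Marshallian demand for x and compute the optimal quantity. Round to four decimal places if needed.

x* = 36.6516

Perfect substitutes: compare marginal utility per dollar. 1/p_x vs 1/p_y → 0.2262 vs 0.0658.
x gives more utility per dollar, so spend all income on x: x* = I/p_x, y* = 0.
Numerically: x* = 36.6516, y* = 0.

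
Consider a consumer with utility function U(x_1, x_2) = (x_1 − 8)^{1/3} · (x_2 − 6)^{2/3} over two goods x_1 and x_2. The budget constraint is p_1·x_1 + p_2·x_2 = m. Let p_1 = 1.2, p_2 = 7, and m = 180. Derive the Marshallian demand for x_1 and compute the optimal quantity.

x_1* = 43.6667

Let x_1' = x_1−8, x_2' = x_2−6. MRS = (1/2)·x_2'/x_1' = p_1/p_2.
After buying the subsistence bundle (8, 6), a share 1/3 of the remaining income goes to x_1: x_1* = 8 + 1/3·(m − 8p_1 − 6p_2)/p_1.
Discretionary income = 180 − 8·1.2 − 6·7 = 128.4; x_1* = 8 + 1/3·128.4/1.2 = 43.6667.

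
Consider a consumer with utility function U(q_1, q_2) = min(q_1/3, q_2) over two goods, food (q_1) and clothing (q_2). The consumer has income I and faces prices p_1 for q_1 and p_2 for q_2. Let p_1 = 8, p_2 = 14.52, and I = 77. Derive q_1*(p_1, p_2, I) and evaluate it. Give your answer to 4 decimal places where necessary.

With perfect complements, no substitution: consume in ratio q_1:q_2 = 3:1.
Budget: p_1·q_1 + p_2·(1/3)·q_1 = I, so (3·p_1 + p_2)·q_1 = 3·I.
Demand: q_1*(p_1,p_2,I) = 3·I/(3·p_1 + p_2), q_2* = I/(3·p_1 + p_2).
Here 3·8 + 14.52 = 38.52, giving q_1* = 5.9969.

q_1* = 5.9969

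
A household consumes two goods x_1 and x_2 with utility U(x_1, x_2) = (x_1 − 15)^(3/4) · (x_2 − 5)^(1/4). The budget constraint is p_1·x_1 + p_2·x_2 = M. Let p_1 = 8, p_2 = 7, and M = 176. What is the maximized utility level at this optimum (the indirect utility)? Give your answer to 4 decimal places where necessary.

MRS = 3·(x_2−5)/(x_1−15). Tangency with p_1/p_2 gives x_2−5 = (1/3)·(p_1/p_2)·(x_1−15).
After buying the subsistence bundle (15, 5), a share 0.75 of the remaining income goes to x_1: x_1* = 15 + 0.75·(M − 15p_1 − 5p_2)/p_1.
Discretionary income = 176 − 15·8 − 5·7 = 21; x_1* = 15 + 0.75·21/8 = 16.9688; x_2* = 5 + 0.25·21/7 = 5.75.
Utility at the optimum: U(16.9688, 5.75) = 1.5467.

V = 1.5467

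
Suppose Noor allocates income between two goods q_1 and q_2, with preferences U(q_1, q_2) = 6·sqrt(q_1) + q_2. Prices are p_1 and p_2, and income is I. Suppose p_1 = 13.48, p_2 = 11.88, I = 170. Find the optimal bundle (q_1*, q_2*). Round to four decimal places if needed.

q_1* = 6.9903, q_2* = 6.378

Utility is quasi-linear in q_2; the FOC for q_1 is 3/√q_1 = p_1/p_2.
Solve: √q_1 = 3·p_2/p_1, so q_1*(p_1,p_2) = (3·p_2/p_1)², and q_2* = (I − p_1·q_1*)/p_2.
Plugging in: q_1* = (3·11.88/13.48)² = 6.9903, q_2* = 6.378.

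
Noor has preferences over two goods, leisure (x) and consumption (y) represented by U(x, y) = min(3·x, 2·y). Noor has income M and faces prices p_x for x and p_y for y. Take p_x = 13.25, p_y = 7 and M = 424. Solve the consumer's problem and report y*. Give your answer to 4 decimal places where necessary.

y* = 26.7789

With perfect complements, no substitution: consume in ratio x:y = 2:3.
Budget: p_x·x + p_y·(3/2)·x = M, so (2·p_x + 3·p_y)·x = 2·M.
Demand: x*(p_x,p_y,M) = 2·M/(2·p_x + 3·p_y), y* = 3·M/(2·p_x + 3·p_y).
Here 2·13.25 + 3·7 = 47.5, giving y* = 26.7789.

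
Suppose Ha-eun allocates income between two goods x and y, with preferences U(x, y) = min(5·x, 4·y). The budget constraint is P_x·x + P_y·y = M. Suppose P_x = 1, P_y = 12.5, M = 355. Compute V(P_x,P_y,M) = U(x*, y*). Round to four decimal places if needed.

With perfect complements, no substitution: consume in ratio x:y = 4:5.
Budget: P_x·x + P_y·(5/4)·x = M, so (4·P_x + 5·P_y)·x = 4·M.
Demand: x*(P_x,P_y,M) = 4·M/(4·P_x + 5·P_y), y* = 5·M/(4·P_x + 5·P_y).
Here 4·1 + 5·12.5 = 66.5, giving x* = 21.3534 and y* = 26.6917.
Utility at the optimum: U(21.3534, 26.6917) = 106.7669.

V = 106.7669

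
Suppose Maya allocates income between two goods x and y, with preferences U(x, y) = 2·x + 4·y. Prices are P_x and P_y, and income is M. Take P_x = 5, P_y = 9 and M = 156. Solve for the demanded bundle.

x* = 0, y* = 17.3333

Perfect substitutes: compare marginal utility per dollar. 2/P_x vs 4/P_y → 0.4 vs 0.4444.
y gives more utility per dollar, so spend all income on y: y* = M/P_y, x* = 0.
Numerically: x* = 0, y* = 17.3333.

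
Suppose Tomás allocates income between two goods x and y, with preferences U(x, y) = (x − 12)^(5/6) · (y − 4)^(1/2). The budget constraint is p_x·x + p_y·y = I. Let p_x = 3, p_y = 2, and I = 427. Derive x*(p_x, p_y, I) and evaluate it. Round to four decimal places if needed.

x* = 91.7917

Let x' = x−12, y' = y−4. MRS = (5/3)·y'/x' = p_x/p_y.
Substituting into the budget: x* = 12 + 0.625·(I − 12·p_x − 4·p_y)/p_x, and y* = 4 + 0.375·(…)/p_y.
Discretionary income = 427 − 12·3 − 4·2 = 383; x* = 12 + 0.625·383/3 = 91.7917.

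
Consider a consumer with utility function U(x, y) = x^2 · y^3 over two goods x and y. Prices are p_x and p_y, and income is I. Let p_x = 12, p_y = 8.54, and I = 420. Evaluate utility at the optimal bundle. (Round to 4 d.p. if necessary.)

V = 5035980.9852

The MRS is (2/3)·y/x. Set MRS = p_x/p_y.
So 2·p_y·y = 3·p_x·x; combined with the budget, a share 0.4 of income goes to x.
Demand: x*(p_x,p_y,I) = 0.4·I/p_x and y* = 0.6·I/p_y.
At p_x=12, p_y=8.54, I=420: x* = 0.4·420/12 = 14, y* = 29.5082.
Utility at the optimum: U(14, 29.5082) = 5035980.9852.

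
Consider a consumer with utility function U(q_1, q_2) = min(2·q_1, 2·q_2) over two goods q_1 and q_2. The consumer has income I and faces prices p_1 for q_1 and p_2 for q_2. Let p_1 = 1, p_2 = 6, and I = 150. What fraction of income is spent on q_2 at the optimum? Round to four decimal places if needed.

Demand: q_1*(p_1,p_2,I) = 2·I/(2·p_1 + 2·p_2), q_2* = 2·I/(2·p_1 + 2·p_2).
Here 2·1 + 2·6 = 14, giving q_1* = 21.4286 and q_2* = 21.4286.
Expenditure on q_2: 6·21.4286 = 128.5714; share = 0.8571.

share on q_2 = 0.8571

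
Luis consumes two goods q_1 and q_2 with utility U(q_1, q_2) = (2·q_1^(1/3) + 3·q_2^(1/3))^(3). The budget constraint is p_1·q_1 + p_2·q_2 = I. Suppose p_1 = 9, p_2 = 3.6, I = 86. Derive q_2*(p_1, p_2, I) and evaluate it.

From the CES first-order condition, (2/3)·(q_2/q_1)^(2/3) = p_1/p_2.
Solve for the ratio: q_2/q_1 = [(3/2)·p_1/p_2]^(1.5).
Substitute q_2 = (q_2/q_1)·q_1 into the budget: q_1* = I/(p_1 + p_2·(q_2/q_1)).
Numerically q_2/q_1 = 7.261844, so q_1* = 86/(9 + 3.6·7.261844) = 2.4472 and q_2* = 7.261844·2.4472 = 17.771.

q_2* = 17.771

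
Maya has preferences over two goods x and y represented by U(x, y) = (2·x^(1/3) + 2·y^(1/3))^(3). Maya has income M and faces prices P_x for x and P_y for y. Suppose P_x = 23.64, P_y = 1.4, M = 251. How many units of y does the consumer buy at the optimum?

y* = 144.1951

MU_x ∝ 2·x^(-2/3), MU_y ∝ 2·y^(-2/3), so MRS = (y/x)^(2/3) = P_x/P_y.
Hence y/x = (P_x/P_y)^(1/(2/3)), i.e. raised to the 1.5 power.
With the ratio pinned down, the budget gives x* = M/(P_x + P_y·(y/x)) and y* = (y/x)·x*.
Numerically y/x = 69.387167, so x* = 251/(23.64 + 1.4·69.387167) = 2.0781 and y* = 69.387167·2.0781 = 144.1951.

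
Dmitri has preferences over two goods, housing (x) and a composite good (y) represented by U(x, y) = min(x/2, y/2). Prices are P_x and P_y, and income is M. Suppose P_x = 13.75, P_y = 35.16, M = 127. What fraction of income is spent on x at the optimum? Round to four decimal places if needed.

Demand: x*(P_x,P_y,M) = 2·M/(2·P_x + 2·P_y), y* = 2·M/(2·P_x + 2·P_y).
Here 2·13.75 + 2·35.16 = 97.82, giving x* = 2.5966 and y* = 2.5966.
Expenditure on x: 13.75·2.5966 = 35.7033; share = 0.2811.

share on x = 0.2811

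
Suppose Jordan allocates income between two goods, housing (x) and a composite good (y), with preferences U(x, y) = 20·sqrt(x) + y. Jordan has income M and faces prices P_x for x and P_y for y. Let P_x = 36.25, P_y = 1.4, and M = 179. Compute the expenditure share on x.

share on x = 0.0302

Set MRS = P_x/P_y: 10·x^(−1/2) = P_x/P_y.
Solve: √x = 10·P_y/P_x, so x*(P_x,P_y) = (10·P_y/P_x)², and y* = (M − P_x·x*)/P_y.
Plugging in: x* = (10·1.4/36.25)² = 0.1492, y* = 123.9951.
Expenditure on x: 36.25·0.1492 = 5.4069; share = 0.0302.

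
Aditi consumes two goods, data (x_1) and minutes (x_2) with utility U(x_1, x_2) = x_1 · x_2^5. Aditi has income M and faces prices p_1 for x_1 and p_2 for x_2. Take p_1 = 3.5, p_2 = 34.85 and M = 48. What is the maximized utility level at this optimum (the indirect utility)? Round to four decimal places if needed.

V = 4.5531

MU_x_1/MU_x_2 = (x_2)/(5·x_1); tangency sets this equal to p_1/p_2.
Rearranging, p_2·x_2 = 5·p_1·x_1. Substituting into the budget gives p_1·x_1·(1 + 5) = M.
Demand: x_1*(p_1,p_2,M) = 1/6·M/p_1 and x_2* = 5/6·M/p_2.
At p_1=3.5, p_2=34.85, M=48: x_1* = 1/6·48/3.5 = 2.2857, x_2* = 1.1478.
Utility at the optimum: U(2.2857, 1.1478) = 4.5531.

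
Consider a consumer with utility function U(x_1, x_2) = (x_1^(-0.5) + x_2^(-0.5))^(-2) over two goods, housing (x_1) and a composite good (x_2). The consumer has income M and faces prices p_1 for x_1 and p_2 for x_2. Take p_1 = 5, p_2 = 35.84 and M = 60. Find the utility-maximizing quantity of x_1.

x_1* = 4.0982

MU_x_1 ∝ x_1^(-1.5), MU_x_2 ∝ x_2^(-1.5), so MRS = (x_2/x_1)^(1.5) = p_1/p_2.
Solve for the ratio: x_2/x_1 = [p_1/p_2]^(2/3).
Substitute x_2 = (x_2/x_1)·x_1 into the budget: x_1* = M/(p_1 + p_2·(x_2/x_1)).
Numerically x_2/x_1 = 0.268989, so x_1* = 60/(5 + 35.84·0.268989) = 4.0982.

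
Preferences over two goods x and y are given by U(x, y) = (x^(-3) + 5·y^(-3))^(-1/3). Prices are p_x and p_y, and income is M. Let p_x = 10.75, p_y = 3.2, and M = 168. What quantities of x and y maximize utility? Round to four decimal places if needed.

From the CES first-order condition, (1/5)·(y/x)^(4) = p_x/p_y.
Solve for the ratio: y/x = [5·p_x/p_y]^(0.25).
Substitute y = (y/x)·x into the budget: x* = M/(p_x + p_y·(y/x)).
Numerically y/x = 2.02445, so x* = 168/(10.75 + 3.2·2.02445) = 9.7514 and y* = 2.02445·9.7514 = 19.7413.

x* = 9.7514, y* = 19.7413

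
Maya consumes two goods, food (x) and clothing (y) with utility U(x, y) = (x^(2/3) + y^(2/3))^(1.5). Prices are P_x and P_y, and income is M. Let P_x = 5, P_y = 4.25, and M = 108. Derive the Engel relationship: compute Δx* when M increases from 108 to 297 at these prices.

Δx* = 15.8552

MU_x ∝ x^(-1/3), MU_y ∝ y^(-1/3), so MRS = (y/x)^(1/3) = P_x/P_y.
Solve for the ratio: y/x = [P_x/P_y]^(3).
With the ratio pinned down, the budget gives x* = M/(P_x + P_y·(y/x)) and y* = (y/x)·x*.
Numerically y/x = 1.628333, so x* = 108/(5 + 4.25·1.628333) = 9.0601.
At M' = 297: x* = 24.9152. Change: 24.9152 − 9.0601 = 15.8552.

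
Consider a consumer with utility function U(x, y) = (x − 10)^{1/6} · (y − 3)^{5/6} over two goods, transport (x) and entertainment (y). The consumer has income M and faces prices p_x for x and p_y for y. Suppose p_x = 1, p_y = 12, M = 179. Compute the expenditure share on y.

share on y = 0.8203

This is Cobb-Douglas in (x−10, y−3): tangency gives 1/6·p_y·(y−3) = 5/6·p_x·(x−10).
After buying the subsistence bundle (10, 3), a share 1/6 of the remaining income goes to x: x* = 10 + 1/6·(M − 10p_x − 3p_y)/p_x.
Discretionary income = 179 − 10·1 − 3·12 = 133; x* = 10 + 1/6·133/1 = 32.1667; y* = 3 + 5/6·133/12 = 12.2361.
Expenditure on y: 12·12.2361 = 146.8333; share = 0.8203.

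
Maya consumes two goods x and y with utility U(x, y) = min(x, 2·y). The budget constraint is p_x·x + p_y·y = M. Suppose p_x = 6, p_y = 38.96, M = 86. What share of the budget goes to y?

Leontief preferences: the optimum is at the kink where x/2 = y/1, i.e. y = (1/2)·x.
Budget: p_x·x + p_y·(1/2)·x = M, so (2·p_x + p_y)·x = 2·M.
Demand: x*(p_x,p_y,M) = 2·M/(2·p_x + p_y), y* = M/(2·p_x + p_y).
Here 2·6 + 38.96 = 50.96, giving x* = 3.3752 and y* = 1.6876.
Expenditure on y: 38.96·1.6876 = 65.7488; share = 0.7645.

share on y = 0.7645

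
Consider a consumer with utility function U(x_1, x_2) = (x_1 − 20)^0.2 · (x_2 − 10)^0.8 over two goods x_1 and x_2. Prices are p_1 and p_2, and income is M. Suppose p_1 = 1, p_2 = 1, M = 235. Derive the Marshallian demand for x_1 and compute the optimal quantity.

x_1* = 61

This is Cobb-Douglas in (x_1−20, x_2−10): tangency gives 0.2·p_2·(x_2−10) = 0.8·p_1·(x_1−20).
After buying the subsistence bundle (20, 10), a share 0.2 of the remaining income goes to x_1: x_1* = 20 + 0.2·(M − 20p_1 − 10p_2)/p_1.
Discretionary income = 235 − 20·1 − 10·1 = 205; x_1* = 20 + 0.2·205/1 = 61.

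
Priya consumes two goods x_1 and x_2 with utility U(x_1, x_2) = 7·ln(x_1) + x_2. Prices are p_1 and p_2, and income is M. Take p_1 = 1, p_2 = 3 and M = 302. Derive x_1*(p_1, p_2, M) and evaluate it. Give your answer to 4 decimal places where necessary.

Set MRS = p_1/p_2: (7/x_1)/1 = p_1/p_2.
So x_1*(p_1,p_2) = 7·p_2/p_1, independent of income; and x_2* = (M − 7·p_2)/p_2.
At the given prices: x_1* = 7·3/1 = 21.

x_1* = 21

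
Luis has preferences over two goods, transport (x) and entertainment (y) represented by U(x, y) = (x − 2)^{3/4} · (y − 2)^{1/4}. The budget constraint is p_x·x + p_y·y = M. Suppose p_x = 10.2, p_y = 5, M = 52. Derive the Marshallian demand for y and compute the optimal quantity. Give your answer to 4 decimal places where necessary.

y* = 3.08

This is Cobb-Douglas in (x−2, y−2): tangency gives 0.75·p_y·(y−2) = 0.25·p_x·(x−2).
Substituting into the budget: x* = 2 + 0.75·(M − 2·p_x − 2·p_y)/p_x, and y* = 2 + 0.25·(…)/p_y.
Discretionary income = 52 − 2·10.2 − 2·5 = 21.6; y* = 2 + 0.25·21.6/5 = 3.08.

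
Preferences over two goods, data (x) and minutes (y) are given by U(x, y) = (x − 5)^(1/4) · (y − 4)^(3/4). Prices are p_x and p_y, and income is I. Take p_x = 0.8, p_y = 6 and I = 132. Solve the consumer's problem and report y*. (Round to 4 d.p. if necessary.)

y* = 17

Substituting into the budget: x* = 5 + 0.25·(I − 5·p_x − 4·p_y)/p_x, and y* = 4 + 0.75·(…)/p_y.
Discretionary income = 132 − 5·0.8 − 4·6 = 104; y* = 4 + 0.75·104/6 = 17.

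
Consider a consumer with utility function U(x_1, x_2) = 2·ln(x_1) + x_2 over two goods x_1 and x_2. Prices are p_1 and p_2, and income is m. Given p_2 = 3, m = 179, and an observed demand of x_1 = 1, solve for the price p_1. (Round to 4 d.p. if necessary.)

Set MRS = p_1/p_2: (2/x_1)/1 = p_1/p_2.
So x_1*(p_1,p_2) = 2·p_2/p_1, independent of income; and x_2* = (m − 2·p_2)/p_2.
Set x_1* = 1 in the demand function and solve for p_1: p_1 = 6.

p_1 = 6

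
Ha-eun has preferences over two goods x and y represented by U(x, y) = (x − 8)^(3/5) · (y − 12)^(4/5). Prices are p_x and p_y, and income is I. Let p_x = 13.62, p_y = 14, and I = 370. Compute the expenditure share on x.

share on x = 0.4023

Let x' = x−8, y' = y−12. MRS = (3/4)·y'/x' = p_x/p_y.
After buying the subsistence bundle (8, 12), a share 3/7 of the remaining income goes to x: x* = 8 + 3/7·(I − 8p_x − 12p_y)/p_x.
Discretionary income = 370 − 8·13.62 − 12·14 = 93.04; x* = 8 + 3/7·93.04/13.62 = 10.9276; y* = 12 + 4/7·93.04/14 = 15.7976.
Expenditure on x: 13.62·10.9276 = 148.8343; share = 0.4023.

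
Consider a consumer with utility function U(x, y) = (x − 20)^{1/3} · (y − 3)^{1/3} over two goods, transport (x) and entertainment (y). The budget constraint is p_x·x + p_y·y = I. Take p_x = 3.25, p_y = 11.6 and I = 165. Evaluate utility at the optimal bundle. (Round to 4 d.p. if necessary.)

MRS = (y−3)/(x−20). Tangency with p_x/p_y gives y−3 = (p_x/p_y)·(x−20).
Substituting into the budget: x* = 20 + 0.5·(I − 20·p_x − 3·p_y)/p_x, and y* = 3 + 0.5·(…)/p_y.
Discretionary income = 165 − 20·3.25 − 3·11.6 = 65.2; x* = 20 + 0.5·65.2/3.25 = 30.0308; y* = 3 + 0.5·65.2/11.6 = 5.8103.
Utility at the optimum: U(30.0308, 5.8103) = 3.0434.

V = 3.0434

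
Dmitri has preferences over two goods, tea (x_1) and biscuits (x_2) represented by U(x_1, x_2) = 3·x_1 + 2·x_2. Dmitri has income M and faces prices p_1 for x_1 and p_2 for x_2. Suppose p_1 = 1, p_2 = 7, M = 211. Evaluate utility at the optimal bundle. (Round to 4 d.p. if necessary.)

Linear utility — the consumer picks whichever good has higher MU/price: 3/1 = 3 vs 2/7 = 0.2857.
x_1 gives more utility per dollar, so spend all income on x_1: x_1* = M/p_1, x_2* = 0.
Numerically: x_1* = 211, x_2* = 0.
Utility at the optimum: U(211, 0) = 633.

V = 633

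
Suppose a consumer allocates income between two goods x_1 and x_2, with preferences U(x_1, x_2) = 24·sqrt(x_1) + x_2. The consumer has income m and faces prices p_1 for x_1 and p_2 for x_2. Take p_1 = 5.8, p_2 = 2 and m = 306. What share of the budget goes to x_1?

share on x_1 = 0.3245

Set MRS = p_1/p_2: 12·x_1^(−1/2) = p_1/p_2.
Thus x_1* = (12·p_2/p_1)² — independent of m — with the rest of income spent on x_2.
Plugging in: x_1* = (12·2/5.8)² = 17.1225, x_2* = 103.3448.
Expenditure on x_1: 5.8·17.1225 = 99.3103; share = 0.3245.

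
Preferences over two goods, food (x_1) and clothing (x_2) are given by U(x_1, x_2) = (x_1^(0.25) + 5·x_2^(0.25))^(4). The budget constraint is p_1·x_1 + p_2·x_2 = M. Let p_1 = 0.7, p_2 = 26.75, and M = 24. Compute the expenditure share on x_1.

share on x_1 = 0.2826

MRS = MU_x_1/MU_x_2 = (1/5)·(x_2/x_1)^(0.75). Set equal to p_1/p_2.
Hence x_2/x_1 = (5·p_1/p_2)^(1/(0.75)), i.e. raised to the 4/3 power.
Substitute x_2 = (x_2/x_1)·x_1 into the budget: x_1* = M/(p_1 + p_2·(x_2/x_1)).
Numerically x_2/x_1 = 0.066424, so x_1* = 24/(0.7 + 26.75·0.066424) = 9.6897 and x_2* = 0.066424·9.6897 = 0.6436.
Expenditure on x_1: 0.7·9.6897 = 6.7828; share = 0.2826.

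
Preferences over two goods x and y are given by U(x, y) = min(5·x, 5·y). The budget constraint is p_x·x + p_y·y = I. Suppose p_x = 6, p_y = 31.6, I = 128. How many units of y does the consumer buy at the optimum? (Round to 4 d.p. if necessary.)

Leontief preferences: the optimum is at the kink where x/5 = y/5, i.e. y = x.
Budget: p_x·x + p_y·x = I, so (5·p_x + 5·p_y)·x = 5·I.
Demand: x*(p_x,p_y,I) = 5·I/(5·p_x + 5·p_y), y* = 5·I/(5·p_x + 5·p_y).
Here 5·6 + 5·31.6 = 188, giving y* = 3.4043.

y* = 3.4043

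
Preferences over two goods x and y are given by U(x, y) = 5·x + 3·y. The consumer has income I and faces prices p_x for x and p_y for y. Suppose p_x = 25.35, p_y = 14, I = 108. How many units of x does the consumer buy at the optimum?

Perfect substitutes: compare marginal utility per dollar. 5/p_x vs 3/p_y → 0.1972 vs 0.2143.
y gives more utility per dollar, so spend all income on y: y* = I/p_y, x* = 0.
Numerically: x* = 0, y* = 7.7143.

x* = 0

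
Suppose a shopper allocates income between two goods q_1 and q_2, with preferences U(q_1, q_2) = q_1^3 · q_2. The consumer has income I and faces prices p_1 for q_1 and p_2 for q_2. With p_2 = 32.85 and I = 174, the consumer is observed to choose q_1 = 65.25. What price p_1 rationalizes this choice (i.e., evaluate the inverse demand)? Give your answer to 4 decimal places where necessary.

p_1 = 2

The MRS is 3·q_2/q_1. Set MRS = p_1/p_2.
So 3·p_2·q_2 = p_1·q_1; combined with the budget, a share 0.75 of income goes to q_1.
Demand: q_1*(p_1,p_2,I) = 0.75·I/p_1 and q_2* = 0.25·I/p_2.
Set q_1* = 65.25 in the demand function and solve for p_1: p_1 = 2.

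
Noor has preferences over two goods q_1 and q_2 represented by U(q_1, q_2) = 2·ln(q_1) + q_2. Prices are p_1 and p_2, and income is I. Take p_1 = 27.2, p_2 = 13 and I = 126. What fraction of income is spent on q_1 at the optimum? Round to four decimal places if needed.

Set MRS = p_1/p_2: (2/q_1)/1 = p_1/p_2.
So q_1*(p_1,p_2) = 2·p_2/p_1, independent of income; and q_2* = (I − 2·p_2)/p_2.
At the given prices: q_1* = 2·13/27.2 = 0.9559, and q_2* = 7.6923.
Expenditure on q_1: 27.2·0.9559 = 26; share = 0.2063.

share on q_1 = 0.2063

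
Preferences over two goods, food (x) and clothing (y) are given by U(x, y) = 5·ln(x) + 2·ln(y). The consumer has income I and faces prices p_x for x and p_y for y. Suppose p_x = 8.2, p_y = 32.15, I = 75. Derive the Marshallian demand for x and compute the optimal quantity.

Demand: x*(p_x,p_y,I) = 5/7·I/p_x and y* = 2/7·I/p_y.
At p_x=8.2, p_y=32.15, I=75: x* = 5/7·75/8.2 = 6.5331.

x* = 6.5331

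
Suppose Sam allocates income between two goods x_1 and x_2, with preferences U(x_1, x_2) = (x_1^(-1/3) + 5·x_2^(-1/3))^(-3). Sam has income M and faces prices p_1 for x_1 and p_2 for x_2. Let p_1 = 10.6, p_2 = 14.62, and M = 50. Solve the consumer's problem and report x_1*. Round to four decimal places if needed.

x_1* = 1.0202

MU_x_1 ∝ x_1^(-4/3), MU_x_2 ∝ 5·x_2^(-4/3), so MRS = (1/5)·(x_2/x_1)^(4/3) = p_1/p_2.
Solve for the ratio: x_2/x_1 = [5·p_1/p_2]^(0.75).
With the ratio pinned down, the budget gives x_1* = M/(p_1 + p_2·(x_2/x_1)) and x_2* = (x_2/x_1)·x_1*.
Numerically x_2/x_1 = 2.62722, so x_1* = 50/(10.6 + 14.62·2.62722) = 1.0202.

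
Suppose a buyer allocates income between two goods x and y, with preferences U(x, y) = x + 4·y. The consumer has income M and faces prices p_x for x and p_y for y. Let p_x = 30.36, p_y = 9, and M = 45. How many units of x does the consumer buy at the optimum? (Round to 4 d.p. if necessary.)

x* = 0

Perfect substitutes: compare marginal utility per dollar. 1/p_x vs 4/p_y → 0.0329 vs 0.4444.
y gives more utility per dollar, so spend all income on y: y* = M/p_y, x* = 0.
Numerically: x* = 0, y* = 5.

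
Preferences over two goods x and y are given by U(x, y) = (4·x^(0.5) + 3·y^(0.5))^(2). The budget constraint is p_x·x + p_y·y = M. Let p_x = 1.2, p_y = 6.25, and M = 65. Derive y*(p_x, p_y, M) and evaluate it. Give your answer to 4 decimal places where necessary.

y* = 1.0137

From the CES first-order condition, (4/3)·(y/x)^(0.5) = p_x/p_y.
Hence y/x = ((3/4)·p_x/p_y)^(1/(0.5)), i.e. raised to the 2 power.
Substitute y = (y/x)·x into the budget: x* = M/(p_x + p_y·(y/x)).
Numerically y/x = 0.020736, so x* = 65/(1.2 + 6.25·0.020736) = 48.8869 and y* = 0.020736·48.8869 = 1.0137.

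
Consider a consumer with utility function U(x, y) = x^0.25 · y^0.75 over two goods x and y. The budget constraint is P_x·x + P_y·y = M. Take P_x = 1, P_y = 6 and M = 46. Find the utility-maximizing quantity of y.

y* = 5.75

Tangency: MRS = (1/3)·y/x = P_x/P_y.
So 0.25·P_y·y = 0.75·P_x·x; combined with the budget, a share 0.25 of income goes to x.
Demand: x*(P_x,P_y,M) = 0.25·M/P_x and y* = 0.75·M/P_y.
At P_x=1, P_y=6, M=46: y* = 0.75·46/6 = 5.75.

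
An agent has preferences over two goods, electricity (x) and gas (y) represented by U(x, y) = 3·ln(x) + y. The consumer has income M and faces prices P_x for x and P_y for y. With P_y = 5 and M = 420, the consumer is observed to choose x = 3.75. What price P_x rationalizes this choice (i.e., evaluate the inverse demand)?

Set MRS = P_x/P_y: (3/x)/1 = P_x/P_y.
So x*(P_x,P_y) = 3·P_y/P_x, independent of income; and y* = (M − 3·P_y)/P_y.
Set x* = 3.75 in the demand function and solve for P_x: P_x = 4.

P_x = 4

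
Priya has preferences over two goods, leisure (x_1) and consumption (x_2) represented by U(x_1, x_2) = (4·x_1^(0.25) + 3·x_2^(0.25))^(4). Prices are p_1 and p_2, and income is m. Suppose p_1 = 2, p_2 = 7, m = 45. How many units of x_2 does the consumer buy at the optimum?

x_2* = 1.9914

MU_x_1 ∝ 4·x_1^(-0.75), MU_x_2 ∝ 3·x_2^(-0.75), so MRS = (4/3)·(x_2/x_1)^(0.75) = p_1/p_2.
Hence x_2/x_1 = ((3/4)·p_1/p_2)^(1/(0.75)), i.e. raised to the 4/3 power.
Substitute x_2 = (x_2/x_1)·x_1 into the budget: x_1* = m/(p_1 + p_2·(x_2/x_1)).
Numerically x_2/x_1 = 0.12823, so x_1* = 45/(2 + 7·0.12823) = 15.53 and x_2* = 0.12823·15.53 = 1.9914.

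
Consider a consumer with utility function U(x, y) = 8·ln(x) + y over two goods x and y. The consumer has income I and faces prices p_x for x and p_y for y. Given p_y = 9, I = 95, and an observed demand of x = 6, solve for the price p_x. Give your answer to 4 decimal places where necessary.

p_x = 12

MU_x = 8/x, MU_y = 1. Tangency: 8/x = p_x/p_y.
So x*(p_x,p_y) = 8·p_y/p_x, independent of income; and y* = (I − 8·p_y)/p_y.
Set x* = 6 in the demand function and solve for p_x: p_x = 12.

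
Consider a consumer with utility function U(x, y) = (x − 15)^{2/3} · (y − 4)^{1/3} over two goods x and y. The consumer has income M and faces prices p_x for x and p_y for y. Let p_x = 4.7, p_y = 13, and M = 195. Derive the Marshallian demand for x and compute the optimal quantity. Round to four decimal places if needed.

Discretionary income = 195 − 15·4.7 − 4·13 = 72.5; x* = 15 + 2/3·72.5/4.7 = 25.2837.

x* = 25.2837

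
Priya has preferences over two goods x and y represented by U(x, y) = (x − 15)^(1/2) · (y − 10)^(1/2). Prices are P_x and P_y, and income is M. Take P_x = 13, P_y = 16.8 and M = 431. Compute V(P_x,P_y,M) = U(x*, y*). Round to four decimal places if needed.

MRS = (y−10)/(x−15). Tangency with P_x/P_y gives y−10 = (P_x/P_y)·(x−15).
Substituting into the budget: x* = 15 + 0.5·(M − 15·P_x − 10·P_y)/P_x, and y* = 10 + 0.5·(…)/P_y.
Discretionary income = 431 − 15·13 − 10·16.8 = 68; x* = 15 + 0.5·68/13 = 17.6154; y* = 10 + 0.5·68/16.8 = 12.0238.
Utility at the optimum: U(17.6154, 12.0238) = 2.3007.

V = 2.3007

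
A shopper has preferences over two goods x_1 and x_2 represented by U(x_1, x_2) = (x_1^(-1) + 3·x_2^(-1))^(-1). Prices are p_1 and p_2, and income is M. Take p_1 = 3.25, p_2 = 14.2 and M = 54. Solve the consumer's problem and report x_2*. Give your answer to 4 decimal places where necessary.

From the CES first-order condition, (1/3)·(x_2/x_1)^(2) = p_1/p_2.
Hence x_2/x_1 = (3·p_1/p_2)^(1/(2)), i.e. raised to the 0.5 power.
With the ratio pinned down, the budget gives x_1* = M/(p_1 + p_2·(x_2/x_1)) and x_2* = (x_2/x_1)·x_1*.
Numerically x_2/x_1 = 0.828625, so x_1* = 54/(3.25 + 14.2·0.828625) = 3.596 and x_2* = 0.828625·3.596 = 2.9798.

x_2* = 2.9798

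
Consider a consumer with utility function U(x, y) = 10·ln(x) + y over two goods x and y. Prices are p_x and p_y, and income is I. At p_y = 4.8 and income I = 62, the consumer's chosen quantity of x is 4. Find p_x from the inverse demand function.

MU_x = 10/x, MU_y = 1. Tangency: 10/x = p_x/p_y.
So x*(p_x,p_y) = 10·p_y/p_x, independent of income; and y* = (I − 10·p_y)/p_y.
Set x* = 4 in the demand function and solve for p_x: p_x = 12.

p_x = 12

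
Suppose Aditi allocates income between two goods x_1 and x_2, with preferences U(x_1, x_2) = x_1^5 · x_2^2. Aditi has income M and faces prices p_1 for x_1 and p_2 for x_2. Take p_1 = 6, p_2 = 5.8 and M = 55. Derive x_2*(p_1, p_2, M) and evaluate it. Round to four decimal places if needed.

Tangency: MRS = (5/2)·x_2/x_1 = p_1/p_2.
So 5·p_2·x_2 = 2·p_1·x_1; combined with the budget, a share 5/7 of income goes to x_1.
Demand: x_1*(p_1,p_2,M) = 5/7·M/p_1 and x_2* = 2/7·M/p_2.
At p_1=6, p_2=5.8, M=55: x_2* = 2/7·55/5.8 = 2.7094.

x_2* = 2.7094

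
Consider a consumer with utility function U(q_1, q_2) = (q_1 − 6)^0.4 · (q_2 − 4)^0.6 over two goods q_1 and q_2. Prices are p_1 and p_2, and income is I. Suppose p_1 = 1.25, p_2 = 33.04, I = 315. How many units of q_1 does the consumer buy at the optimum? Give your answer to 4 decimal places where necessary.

q_1* = 62.1088

Substituting into the budget: q_1* = 6 + 0.4·(I − 6·p_1 − 4·p_2)/p_1, and q_2* = 4 + 0.6·(…)/p_2.
Discretionary income = 315 − 6·1.25 − 4·33.04 = 175.34; q_1* = 6 + 0.4·175.34/1.25 = 62.1088.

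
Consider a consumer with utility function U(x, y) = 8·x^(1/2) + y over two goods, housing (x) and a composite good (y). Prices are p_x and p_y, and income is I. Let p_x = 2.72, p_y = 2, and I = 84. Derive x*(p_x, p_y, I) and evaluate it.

Set MRS = p_x/p_y: 4·x^(−1/2) = p_x/p_y.
Thus x* = (4·p_y/p_x)² — independent of I — with the rest of income spent on y.
Plugging in: x* = (4·2/2.72)² = 8.6505.

x* = 8.6505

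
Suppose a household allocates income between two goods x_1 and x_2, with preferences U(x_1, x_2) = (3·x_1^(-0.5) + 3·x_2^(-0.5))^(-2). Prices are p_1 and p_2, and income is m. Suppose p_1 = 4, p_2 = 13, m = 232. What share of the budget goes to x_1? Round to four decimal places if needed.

MRS = MU_x_1/MU_x_2 = (x_2/x_1)^(1.5). Set equal to p_1/p_2.
Hence x_2/x_1 = (p_1/p_2)^(1/(1.5)), i.e. raised to the 2/3 power.
With the ratio pinned down, the budget gives x_1* = m/(p_1 + p_2·(x_2/x_1)) and x_2* = (x_2/x_1)·x_1*.
Numerically x_2/x_1 = 0.455769, so x_1* = 232/(4 + 13·0.455769) = 23.3753 and x_2* = 0.455769·23.3753 = 10.6537.
Expenditure on x_1: 4·23.3753 = 93.5013; share = 0.403.

share on x_1 = 0.403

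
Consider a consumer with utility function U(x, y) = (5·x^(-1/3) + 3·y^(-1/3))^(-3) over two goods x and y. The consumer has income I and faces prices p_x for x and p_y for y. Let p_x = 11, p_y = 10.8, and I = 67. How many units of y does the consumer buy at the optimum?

y* = 2.508

MRS = MU_x/MU_y = (5/3)·(y/x)^(4/3). Set equal to p_x/p_y.
Solve for the ratio: y/x = [(3/5)·p_x/p_y]^(0.75).
With the ratio pinned down, the budget gives x* = I/(p_x + p_y·(y/x)) and y* = (y/x)·x*.
Numerically y/x = 0.691178, so x* = 67/(11 + 10.8·0.691178) = 3.6285 and y* = 0.691178·3.6285 = 2.508.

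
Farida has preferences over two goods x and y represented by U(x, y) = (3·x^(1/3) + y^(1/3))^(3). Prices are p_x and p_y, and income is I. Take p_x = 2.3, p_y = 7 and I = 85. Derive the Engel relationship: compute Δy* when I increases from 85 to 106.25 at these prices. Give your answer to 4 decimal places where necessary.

From the CES first-order condition, 3·(y/x)^(2/3) = p_x/p_y.
Solve for the ratio: y/x = [(1/3)·p_x/p_y]^(1.5).
With the ratio pinned down, the budget gives x* = I/(p_x + p_y·(y/x)) and y* = (y/x)·x*.
Numerically y/x = 0.036246, so x* = 85/(2.3 + 7·0.036246) = 33.2847 and y* = 0.036246·33.2847 = 1.2064.
At I' = 106.25: y* = 1.5081. Change: 1.5081 − 1.2064 = 0.3016.

Δy* = 0.3016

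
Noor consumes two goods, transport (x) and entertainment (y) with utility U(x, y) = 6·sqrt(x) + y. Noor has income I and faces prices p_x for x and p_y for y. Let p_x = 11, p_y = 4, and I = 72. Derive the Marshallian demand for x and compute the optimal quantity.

Set MRS = p_x/p_y: 3·x^(−1/2) = p_x/p_y.
Thus x* = (3·p_y/p_x)² — independent of I — with the rest of income spent on y.
Plugging in: x* = (3·4/11)² = 1.1901.

x* = 1.1901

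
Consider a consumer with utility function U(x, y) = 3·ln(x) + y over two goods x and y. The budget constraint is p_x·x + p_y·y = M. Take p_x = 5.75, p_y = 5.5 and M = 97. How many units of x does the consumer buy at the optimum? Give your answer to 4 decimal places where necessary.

x* = 2.8696

MU_x = 3/x, MU_y = 1. Tangency: 3/x = p_x/p_y.
So x*(p_x,p_y) = 3·p_y/p_x, independent of income; and y* = (M − 3·p_y)/p_y.
At the given prices: x* = 3·5.5/5.75 = 2.8696.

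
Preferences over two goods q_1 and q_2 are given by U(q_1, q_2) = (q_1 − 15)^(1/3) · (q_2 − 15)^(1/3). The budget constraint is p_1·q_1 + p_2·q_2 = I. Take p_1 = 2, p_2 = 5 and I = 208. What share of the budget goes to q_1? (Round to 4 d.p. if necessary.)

share on q_1 = 0.3918

Let q_1' = q_1−15, q_2' = q_2−15. MRS = q_2'/q_1' = p_1/p_2.
Substituting into the budget: q_1* = 15 + 0.5·(I − 15·p_1 − 15·p_2)/p_1, and q_2* = 15 + 0.5·(…)/p_2.
Discretionary income = 208 − 15·2 − 15·5 = 103; q_1* = 15 + 0.5·103/2 = 40.75; q_2* = 15 + 0.5·103/5 = 25.3.
Expenditure on q_1: 2·40.75 = 81.5; share = 0.3918.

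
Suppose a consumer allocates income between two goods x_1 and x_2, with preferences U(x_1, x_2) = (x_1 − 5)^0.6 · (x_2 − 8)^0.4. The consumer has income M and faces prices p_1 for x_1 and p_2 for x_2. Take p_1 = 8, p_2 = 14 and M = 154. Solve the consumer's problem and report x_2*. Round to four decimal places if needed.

This is Cobb-Douglas in (x_1−5, x_2−8): tangency gives 0.6·p_2·(x_2−8) = 0.4·p_1·(x_1−5).
Substituting into the budget: x_1* = 5 + 0.6·(M − 5·p_1 − 8·p_2)/p_1, and x_2* = 8 + 0.4·(…)/p_2.
Discretionary income = 154 − 5·8 − 8·14 = 2; x_2* = 8 + 0.4·2/14 = 8.0571.

x_2* = 8.0571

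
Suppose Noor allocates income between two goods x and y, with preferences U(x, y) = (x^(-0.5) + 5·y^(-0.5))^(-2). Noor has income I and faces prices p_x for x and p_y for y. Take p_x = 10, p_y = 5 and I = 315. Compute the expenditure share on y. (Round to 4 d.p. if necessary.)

Numerically y/x = 4.641589, so x* = 315/(10 + 5·4.641589) = 9.4857 and y* = 4.641589·9.4857 = 44.0286.
Expenditure on y: 5·44.0286 = 220.1432; share = 0.6989.

share on y = 0.6989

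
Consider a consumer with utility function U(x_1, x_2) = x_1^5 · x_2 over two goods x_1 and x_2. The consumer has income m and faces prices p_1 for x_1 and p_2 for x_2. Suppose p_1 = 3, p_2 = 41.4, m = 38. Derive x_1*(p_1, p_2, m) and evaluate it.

x_1* = 10.5556

MU_x_1/MU_x_2 = (5·x_2)/(x_1); tangency sets this equal to p_1/p_2.
Rearranging, p_2·x_2 = (1/5)·p_1·x_1. Substituting into the budget gives p_1·x_1·(1 + (1/5)) = m.
Demand: x_1*(p_1,p_2,m) = 5/6·m/p_1 and x_2* = 1/6·m/p_2.
At p_1=3, p_2=41.4, m=38: x_1* = 5/6·38/3 = 10.5556.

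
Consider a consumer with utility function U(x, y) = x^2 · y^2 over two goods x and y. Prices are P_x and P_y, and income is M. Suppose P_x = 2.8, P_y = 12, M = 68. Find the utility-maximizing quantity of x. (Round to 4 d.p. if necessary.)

x* = 12.1429

The MRS is y/x. Set MRS = P_x/P_y.
So 2·P_y·y = 2·P_x·x; combined with the budget, a share 0.5 of income goes to x.
Demand: x*(P_x,P_y,M) = 0.5·M/P_x and y* = 0.5·M/P_y.
At P_x=2.8, P_y=12, M=68: x* = 0.5·68/2.8 = 12.1429.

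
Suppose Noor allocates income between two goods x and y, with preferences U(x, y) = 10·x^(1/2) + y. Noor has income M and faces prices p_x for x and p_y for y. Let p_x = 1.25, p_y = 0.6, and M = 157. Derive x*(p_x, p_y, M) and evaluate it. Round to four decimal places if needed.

Plugging in: x* = (5·0.6/1.25)² = 5.76.

x* = 5.76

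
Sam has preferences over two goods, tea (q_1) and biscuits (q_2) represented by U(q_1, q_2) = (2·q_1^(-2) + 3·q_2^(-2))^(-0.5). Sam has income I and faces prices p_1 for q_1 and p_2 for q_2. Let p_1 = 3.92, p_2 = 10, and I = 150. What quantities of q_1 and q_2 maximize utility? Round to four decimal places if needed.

q_1* = 12.1974, q_2* = 10.2186

MRS = MU_q_1/MU_q_2 = (2/3)·(q_2/q_1)^(3). Set equal to p_1/p_2.
Solve for the ratio: q_2/q_1 = [(3/2)·p_1/p_2]^(1/3).
With the ratio pinned down, the budget gives q_1* = I/(p_1 + p_2·(q_2/q_1)) and q_2* = (q_2/q_1)·q_1*.
Numerically q_2/q_1 = 0.837772, so q_1* = 150/(3.92 + 10·0.837772) = 12.1974 and q_2* = 0.837772·12.1974 = 10.2186.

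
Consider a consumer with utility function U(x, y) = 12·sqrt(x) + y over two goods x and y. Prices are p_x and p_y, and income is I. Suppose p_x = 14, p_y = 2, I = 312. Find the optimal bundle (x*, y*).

MU_x = 6/√x, MU_y = 1. Tangency: 6/√x = p_x/p_y.
Solve: √x = 6·p_y/p_x, so x*(p_x,p_y) = (6·p_y/p_x)², and y* = (I − p_x·x*)/p_y.
Plugging in: x* = (6·2/14)² = 0.7347, y* = 150.8571.

x* = 0.7347, y* = 150.8571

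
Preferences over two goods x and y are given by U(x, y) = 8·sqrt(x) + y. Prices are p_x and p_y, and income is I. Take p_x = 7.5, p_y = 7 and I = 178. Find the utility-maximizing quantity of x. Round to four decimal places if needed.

Set MRS = p_x/p_y: 4·x^(−1/2) = p_x/p_y.
Solve: √x = 4·p_y/p_x, so x*(p_x,p_y) = (4·p_y/p_x)², and y* = (I − p_x·x*)/p_y.
Plugging in: x* = (4·7/7.5)² = 13.9378.

x* = 13.9378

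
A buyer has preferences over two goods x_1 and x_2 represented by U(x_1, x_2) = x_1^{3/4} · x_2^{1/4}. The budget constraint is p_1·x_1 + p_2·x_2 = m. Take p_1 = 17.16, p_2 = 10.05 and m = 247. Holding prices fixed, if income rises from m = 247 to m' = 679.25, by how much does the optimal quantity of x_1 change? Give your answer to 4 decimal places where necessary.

Δx_1* = 18.892

MU_x_1/MU_x_2 = (0.75·x_2)/(0.25·x_1); tangency sets this equal to p_1/p_2.
Rearranging, p_2·x_2 = (1/3)·p_1·x_1. Substituting into the budget gives p_1·x_1·(1 + (1/3)) = m.
Demand: x_1*(p_1,p_2,m) = 0.75·m/p_1 and x_2* = 0.25·m/p_2.
At p_1=17.16, p_2=10.05, m=247: x_1* = 0.75·247/17.16 = 10.7955.
At m' = 679.25: x_1* = 29.6875. Change: 29.6875 − 10.7955 = 18.892.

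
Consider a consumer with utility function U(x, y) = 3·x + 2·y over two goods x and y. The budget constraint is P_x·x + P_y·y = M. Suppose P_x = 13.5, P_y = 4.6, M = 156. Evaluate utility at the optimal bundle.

V = 67.8261

Perfect substitutes: compare marginal utility per dollar. 3/P_x vs 2/P_y → 0.2222 vs 0.4348.
y gives more utility per dollar, so spend all income on y: y* = M/P_y, x* = 0.
Numerically: x* = 0, y* = 33.913.
Utility at the optimum: U(0, 33.913) = 67.8261.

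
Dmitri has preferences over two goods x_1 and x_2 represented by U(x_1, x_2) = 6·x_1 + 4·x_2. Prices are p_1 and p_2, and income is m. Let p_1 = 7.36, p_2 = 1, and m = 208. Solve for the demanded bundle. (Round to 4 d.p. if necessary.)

Linear utility — the consumer picks whichever good has higher MU/price: 6/7.36 = 0.8152 vs 4/1 = 4.
x_2 gives more utility per dollar, so spend all income on x_2: x_2* = m/p_2, x_1* = 0.
Numerically: x_1* = 0, x_2* = 208.

x_1* = 0, x_2* = 208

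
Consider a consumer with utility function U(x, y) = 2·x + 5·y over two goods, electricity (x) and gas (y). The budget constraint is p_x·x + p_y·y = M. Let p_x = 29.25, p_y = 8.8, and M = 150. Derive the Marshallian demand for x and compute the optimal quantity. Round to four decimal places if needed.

x* = 0

Linear utility — the consumer picks whichever good has higher MU/price: 2/29.25 = 0.0684 vs 5/8.8 = 0.5682.
y gives more utility per dollar, so spend all income on y: y* = M/p_y, x* = 0.
Numerically: x* = 0, y* = 17.0455.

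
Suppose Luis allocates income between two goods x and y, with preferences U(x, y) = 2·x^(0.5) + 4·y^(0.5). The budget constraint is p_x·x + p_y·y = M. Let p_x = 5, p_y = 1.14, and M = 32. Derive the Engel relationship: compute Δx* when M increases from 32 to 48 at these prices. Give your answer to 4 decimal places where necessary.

Δx* = 0.1726

MRS = MU_x/MU_y = (1/2)·(y/x)^(0.5). Set equal to p_x/p_y.
Solve for the ratio: y/x = [2·p_x/p_y]^(2).
With the ratio pinned down, the budget gives x* = M/(p_x + p_y·(y/x)) and y* = (y/x)·x*.
Numerically y/x = 76.946753, so x* = 32/(5 + 1.14·76.946753) = 0.3451.
At M' = 48: x* = 0.5177. Change: 0.5177 − 0.3451 = 0.1726.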